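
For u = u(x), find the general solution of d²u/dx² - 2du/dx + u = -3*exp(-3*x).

Characteristic equation r² - 2r + 1 = 0 has discriminant (-2)² - 4·(1) = 0, so r = 1 is a repeated root.
Hence u_h = (C1 + C2*x)*exp(x).
Try u_p = A*exp(-3*x). Substituting into the equation and dividing by exp(-3*x) gives A = -3/16, so u_p = -3*exp(-3*x)/16.

u = -3*exp(-3*x)/16 + C1*exp(x) + C2*x*exp(x)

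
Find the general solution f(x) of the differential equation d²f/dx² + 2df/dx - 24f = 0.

Characteristic equation r² + 2r - 24 = 0 factors as (r - 4)(r + 6) = 0, so r = 4, -6.
Hence f_h = C1*exp(4*x) + C2*exp(-6*x).

f = C1*exp(4*x) + C2*exp(-6*x)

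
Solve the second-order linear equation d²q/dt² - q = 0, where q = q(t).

q = C1*exp(t) + C2*exp(-t)

Characteristic equation r² - 1 = 0 factors as (r - 1)(r + 1) = 0, so r = 1, -1.
Hence q_h = C1*exp(t) + C2*exp(-t).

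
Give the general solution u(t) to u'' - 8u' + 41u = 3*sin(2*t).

u = 48*cos(2*t)/1625 + 111*sin(2*t)/1625 + C1*cos(5*t)*exp(4*t) + C2*exp(4*t)*sin(5*t)

Characteristic equation r² - 8r + 41 = 0 has discriminant (-8)² - 4·(41) = -100 < 0, so r = 4 ± 5i.
Hence u_h = C1*cos(5*t)*exp(4*t) + C2*exp(4*t)*sin(5*t).
Try u_p = A*cos(2*t) + B*sin(2*t). Substituting and equating the coefficients of cos(2t) and sin(2t) gives A = 48/1625, B = 111/1625, so u_p = 48*cos(2*t)/1625 + 111*sin(2*t)/1625.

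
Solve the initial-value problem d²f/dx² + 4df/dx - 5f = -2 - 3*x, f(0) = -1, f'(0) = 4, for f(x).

f = 22/25 - exp(x) - 22*exp(-5*x)/25 + 3*x/5

Characteristic equation r² + 4r - 5 = 0 factors as (r - 1)(r + 5) = 0, so r = 1, -5.
Hence f_h = C1*exp(x) + C2*exp(-5*x).
For the particular solution try f_p = A0 + A1*x. Substituting and matching coefficients of each power of x gives A0 = 22/25, A1 = 3/5, so f_p = 22/25 + 3*x/5.
General solution: f = 22/25 + 3*x/5 + C1*exp(x) + C2*exp(-5*x).
Apply the initial conditions: f(0) = 22/25 + C1 + C2 = -1 and f'(0) = 3/5 + C1 - 5*C2 = 4. Solving gives C1 = -1, C2 = -22/25.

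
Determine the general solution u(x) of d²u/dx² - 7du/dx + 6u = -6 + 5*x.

u = -1/36 + 5*x/6 + C1*exp(x) + C2*exp(6*x)

Characteristic equation r² - 7r + 6 = 0 factors as (r - 1)(r - 6) = 0, so r = 1, 6.
Hence u_h = C1*exp(x) + C2*exp(6*x).
For the particular solution try u_p = A0 + A1*x. Substituting and matching coefficients of each power of x gives A0 = -1/36, A1 = 5/6, so u_p = -1/36 + 5*x/6.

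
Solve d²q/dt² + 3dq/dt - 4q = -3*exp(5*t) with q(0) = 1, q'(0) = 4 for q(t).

q = -2*exp(-4*t)/3 - exp(5*t)/12 + 7*exp(t)/4

Characteristic equation r² + 3r - 4 = 0 factors as (r + 4)(r - 1) = 0, so r = -4, 1.
Hence q_h = C1*exp(-4*t) + C2*exp(t).
Try q_p = A*exp(5*t). Substituting into the equation and dividing by exp(5*t) gives A = -1/12, so q_p = -exp(5*t)/12.
General solution: q = -exp(5*t)/12 + C1*exp(-4*t) + C2*exp(t).
Apply the initial conditions: q(0) = -1/12 + C1 + C2 = 1 and q'(0) = -5/12 + C2 - 4*C1 = 4. Solving gives C1 = -2/3, C2 = 7/4.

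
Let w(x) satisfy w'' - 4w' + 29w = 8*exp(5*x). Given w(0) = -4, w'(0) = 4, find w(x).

Characteristic equation r² - 4r + 29 = 0 has discriminant (-4)² - 4·(29) = -100 < 0, so r = 2 ± 5i.
Hence w_h = C1*cos(5*x)*exp(2*x) + C2*exp(2*x)*sin(5*x).
Try w_p = A*exp(5*x). Substituting into the equation and dividing by exp(5*x) gives A = 4/17, so w_p = 4*exp(5*x)/17.
General solution: w = 4*exp(5*x)/17 + C1*cos(5*x)*exp(2*x) + C2*exp(2*x)*sin(5*x).
Apply the initial conditions: w(0) = 4/17 + C1 = -4 and w'(0) = 20/17 + 2*C1 + 5*C2 = 4. Solving gives C1 = -72/17, C2 = 192/85.

w = 4*exp(5*x)/17 - 72*cos(5*x)*exp(2*x)/17 + 192*exp(2*x)*sin(5*x)/85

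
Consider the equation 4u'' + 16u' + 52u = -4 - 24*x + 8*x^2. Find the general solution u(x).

u = 155/2197 - 94*x/169 + 2*x**2/13 + C1*cos(3*x)*exp(-2*x) + C2*exp(-2*x)*sin(3*x)

Divide through by 4: u'' + 4u' + 13u = -1 - 6*x + 2*x^2.
Characteristic equation r² + 4r + 13 = 0 has discriminant (4)² - 4·(13) = -36 < 0, so r = -2 ± 3i.
Hence u_h = C1*cos(3*x)*exp(-2*x) + C2*exp(-2*x)*sin(3*x).
For the particular solution try u_p = A0 + A1*x + A2*x^2. Substituting and matching coefficients of each power of x gives A0 = 155/2197, A1 = -94/169, A2 = 2/13, so u_p = 155/2197 - 94*x/169 + 2*x^2/13.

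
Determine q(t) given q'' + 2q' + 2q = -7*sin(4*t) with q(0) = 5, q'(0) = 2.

Characteristic equation r² + 2r + 2 = 0 has discriminant (2)² - 4·(2) = -4 < 0, so r = -1 ± i.
Hence q_h = C1*cos(t)*exp(-t) + C2*exp(-t)*sin(t).
Try q_p = A*cos(4*t) + B*sin(4*t). Substituting and equating the coefficients of cos(4t) and sin(4t) gives A = 14/65, B = 49/130, so q_p = 14*cos(4*t)/65 + 49*sin(4*t)/130.
General solution: q = 14*cos(4*t)/65 + 49*sin(4*t)/130 + C1*cos(t)*exp(-t) + C2*exp(-t)*sin(t).
Apply the initial conditions: q(0) = 14/65 + C1 = 5 and q'(0) = 98/65 + C2 - C1 = 2. Solving gives C1 = 311/65, C2 = 343/65.

q = 14*cos(4*t)/65 + 49*sin(4*t)/130 + 311*cos(t)*exp(-t)/65 + 343*exp(-t)*sin(t)/65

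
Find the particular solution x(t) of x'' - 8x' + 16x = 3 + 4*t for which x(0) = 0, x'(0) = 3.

x = 5/16 - 5*exp(4*t)/16 + t/4 + 4*t*exp(4*t)

Characteristic equation r² - 8r + 16 = 0 has discriminant (-8)² - 4·(16) = 0, so r = 4 is a repeated root.
Hence x_h = (C1 + C2*t)*exp(4*t).
For the particular solution try x_p = A0 + A1*t. Substituting and matching coefficients of each power of t gives A0 = 5/16, A1 = 1/4, so x_p = 5/16 + t/4.
General solution: x = 5/16 + t/4 + C1*exp(4*t) + C2*t*exp(4*t).
Apply the initial conditions: x(0) = 5/16 + C1 = 0 and x'(0) = 1/4 + C2 + 4*C1 = 3. Solving gives C1 = -5/16, C2 = 4.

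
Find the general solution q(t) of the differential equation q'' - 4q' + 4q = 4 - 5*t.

q = -1/4 - 5*t/4 + C1*exp(2*t) + C2*t*exp(2*t)

Characteristic equation r² - 4r + 4 = 0 has discriminant (-4)² - 4·(4) = 0, so r = 2 is a repeated root.
Hence q_h = (C1 + C2*t)*exp(2*t).
For the particular solution try q_p = A0 + A1*t. Substituting and matching coefficients of each power of t gives A0 = -1/4, A1 = -5/4, so q_p = -1/4 - 5*t/4.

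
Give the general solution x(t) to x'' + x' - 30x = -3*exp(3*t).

Characteristic equation r² + r - 30 = 0 factors as (r + 6)(r - 5) = 0, so r = -6, 5.
Hence x_h = C1*exp(-6*t) + C2*exp(5*t).
Try x_p = A*exp(3*t). Substituting into the equation and dividing by exp(3*t) gives A = 1/6, so x_p = exp(3*t)/6.

x = exp(3*t)/6 + C1*exp(-6*t) + C2*exp(5*t)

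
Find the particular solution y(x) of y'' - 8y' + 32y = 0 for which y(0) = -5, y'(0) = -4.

Characteristic equation r² - 8r + 32 = 0 has discriminant (-8)² - 4·(32) = -64 < 0, so r = 4 ± 4i.
Hence y_h = C1*cos(4*x)*exp(4*x) + C2*exp(4*x)*sin(4*x).
Apply the initial conditions: y(0) = C1 = -5 and y'(0) = 4*C1 + 4*C2 = -4. Solving gives C1 = -5, C2 = 4.

y = -5*cos(4*x)*exp(4*x) + 4*exp(4*x)*sin(4*x)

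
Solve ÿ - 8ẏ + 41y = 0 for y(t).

Characteristic equation r² - 8r + 41 = 0 has discriminant (-8)² - 4·(41) = -100 < 0, so r = 4 ± 5i.
Hence y_h = C1*cos(5*t)*exp(4*t) + C2*exp(4*t)*sin(5*t).

y = C1*cos(5*t)*exp(4*t) + C2*exp(4*t)*sin(5*t)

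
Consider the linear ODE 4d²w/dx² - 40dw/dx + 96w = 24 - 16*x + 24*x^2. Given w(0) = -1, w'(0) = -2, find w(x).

w = 71/288 - 87*exp(4*x)/32 + x**2/4 + x/24 + 53*exp(6*x)/36

Divide through by 4: w'' - 10w' + 24w = 6 - 4*x + 6*x^2.
Characteristic equation r² - 10r + 24 = 0 factors as (r - 4)(r - 6) = 0, so r = 4, 6.
Hence w_h = C1*exp(4*x) + C2*exp(6*x).
For the particular solution try w_p = A0 + A1*x + A2*x^2. Substituting and matching coefficients of each power of x gives A0 = 71/288, A1 = 1/24, A2 = 1/4, so w_p = 71/288 + x^2/4 + x/24.
General solution: w = 71/288 + x^2/4 + x/24 + C1*exp(4*x) + C2*exp(6*x).
Apply the initial conditions: w(0) = 71/288 + C1 + C2 = -1 and w'(0) = 1/24 + 4*C1 + 6*C2 = -2. Solving gives C1 = -87/32, C2 = 53/36.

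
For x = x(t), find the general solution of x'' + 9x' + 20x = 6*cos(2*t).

Characteristic equation r² + 9r + 20 = 0 factors as (r + 4)(r + 5) = 0, so r = -4, -5.
Hence x_h = C1*exp(-4*t) + C2*exp(-5*t).
Try x_p = A*cos(2*t) + B*sin(2*t). Substituting and equating the coefficients of cos(2t) and sin(2t) gives A = 24/145, B = 27/145, so x_p = 24*cos(2*t)/145 + 27*sin(2*t)/145.

x = 24*cos(2*t)/145 + 27*sin(2*t)/145 + C1*exp(-4*t) + C2*exp(-5*t)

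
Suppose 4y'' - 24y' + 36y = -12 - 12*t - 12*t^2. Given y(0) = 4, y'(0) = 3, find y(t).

y = -7/9 - 7*t/9 - t**2/3 + 43*exp(3*t)/9 - 95*t*exp(3*t)/9

Divide through by 4: y'' - 6y' + 9y = -3 - 3*t - 3*t^2.
Characteristic equation r² - 6r + 9 = 0 has discriminant (-6)² - 4·(9) = 0, so r = 3 is a repeated root.
Hence y_h = (C1 + C2*t)*exp(3*t).
For the particular solution try y_p = A0 + A1*t + A2*t^2. Substituting and matching coefficients of each power of t gives A0 = -7/9, A1 = -7/9, A2 = -1/3, so y_p = -7/9 - 7*t/9 - t^2/3.
General solution: y = -7/9 - 7*t/9 - t^2/3 + C1*exp(3*t) + C2*t*exp(3*t).
Apply the initial conditions: y(0) = -7/9 + C1 = 4 and y'(0) = -7/9 + C2 + 3*C1 = 3. Solving gives C1 = 43/9, C2 = -95/9.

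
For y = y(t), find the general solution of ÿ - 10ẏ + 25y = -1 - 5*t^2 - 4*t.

Characteristic equation r² - 10r + 25 = 0 has discriminant (-10)² - 4·(25) = 0, so r = 5 is a repeated root.
Hence y_h = (C1 + C2*t)*exp(5*t).
For the particular solution try y_p = A0 + A1*t + A2*t^2. Substituting and matching coefficients of each power of t gives A0 = -19/125, A1 = -8/25, A2 = -1/5, so y_p = -19/125 - 8*t/25 - t^2/5.

y = -19/125 - 8*t/25 - t**2/5 + C1*exp(5*t) + C2*t*exp(5*t)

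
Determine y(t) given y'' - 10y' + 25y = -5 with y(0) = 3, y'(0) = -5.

y = -1/5 + 16*exp(5*t)/5 - 21*t*exp(5*t)

Characteristic equation r² - 10r + 25 = 0 has discriminant (-10)² - 4·(25) = 0, so r = 5 is a repeated root.
Hence y_h = (C1 + C2*t)*exp(5*t).
For the particular solution try y_p = A0. Substituting and matching coefficients of each power of t gives A0 = -1/5, so y_p = -1/5.
General solution: y = -1/5 + C1*exp(5*t) + C2*t*exp(5*t).
Apply the initial conditions: y(0) = -1/5 + C1 = 3 and y'(0) = C2 + 5*C1 = -5. Solving gives C1 = 16/5, C2 = -21.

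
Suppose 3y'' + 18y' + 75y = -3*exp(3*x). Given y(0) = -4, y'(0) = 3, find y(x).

y = -exp(3*x)/52 - 231*exp(-3*x)*sin(4*x)/104 - 207*cos(4*x)*exp(-3*x)/52

Divide through by 3: y'' + 6y' + 25y = -exp(3*x).
Characteristic equation r² + 6r + 25 = 0 has discriminant (6)² - 4·(25) = -64 < 0, so r = -3 ± 4i.
Hence y_h = C1*cos(4*x)*exp(-3*x) + C2*exp(-3*x)*sin(4*x).
Try y_p = A*exp(3*x). Substituting into the equation and dividing by exp(3*x) gives A = -1/52, so y_p = -exp(3*x)/52.
General solution: y = -exp(3*x)/52 + C1*cos(4*x)*exp(-3*x) + C2*exp(-3*x)*sin(4*x).
Apply the initial conditions: y(0) = -1/52 + C1 = -4 and y'(0) = -3/52 - 3*C1 + 4*C2 = 3. Solving gives C1 = -207/52, C2 = -231/104.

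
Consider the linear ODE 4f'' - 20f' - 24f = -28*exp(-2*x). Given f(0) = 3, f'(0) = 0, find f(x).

f = -7*exp(-2*x)/8 + 17*exp(6*x)/56 + 25*exp(-x)/7

Divide through by 4: f'' - 5f' - 6f = -7*exp(-2*x).
Characteristic equation r² - 5r - 6 = 0 factors as (r + 1)(r - 6) = 0, so r = -1, 6.
Hence f_h = C1*exp(-x) + C2*exp(6*x).
Try f_p = A*exp(-2*x). Substituting into the equation and dividing by exp(-2*x) gives A = -7/8, so f_p = -7*exp(-2*x)/8.
General solution: f = -7*exp(-2*x)/8 + C1*exp(-x) + C2*exp(6*x).
Apply the initial conditions: f(0) = -7/8 + C1 + C2 = 3 and f'(0) = 7/4 - C1 + 6*C2 = 0. Solving gives C1 = 25/7, C2 = 17/56.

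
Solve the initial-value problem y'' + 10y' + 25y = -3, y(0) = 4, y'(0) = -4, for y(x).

y = -3/25 + 103*exp(-5*x)/25 + 83*x*exp(-5*x)/5

Characteristic equation r² + 10r + 25 = 0 has discriminant (10)² - 4·(25) = 0, so r = -5 is a repeated root.
Hence y_h = (C1 + C2*x)*exp(-5*x).
For the particular solution try y_p = A0. Substituting and matching coefficients of each power of x gives A0 = -3/25, so y_p = -3/25.
General solution: y = -3/25 + C1*exp(-5*x) + C2*x*exp(-5*x).
Apply the initial conditions: y(0) = -3/25 + C1 = 4 and y'(0) = C2 - 5*C1 = -4. Solving gives C1 = 103/25, C2 = 83/5.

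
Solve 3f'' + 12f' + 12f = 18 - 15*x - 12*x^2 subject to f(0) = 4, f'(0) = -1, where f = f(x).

Divide through by 3: f'' + 4f' + 4f = 6 - 5*x - 4*x^2.
Characteristic equation r² + 4r + 4 = 0 has discriminant (4)² - 4·(4) = 0, so r = -2 is a repeated root.
Hence f_h = (C1 + C2*x)*exp(-2*x).
For the particular solution try f_p = A0 + A1*x + A2*x^2. Substituting and matching coefficients of each power of x gives A0 = 5/4, A1 = 3/4, A2 = -1, so f_p = 5/4 - x^2 + 3*x/4.
General solution: f = 5/4 - x^2 + 3*x/4 + C1*exp(-2*x) + C2*x*exp(-2*x).
Apply the initial conditions: f(0) = 5/4 + C1 = 4 and f'(0) = 3/4 + C2 - 2*C1 = -1. Solving gives C1 = 11/4, C2 = 15/4.

f = 5/4 - x**2 + 3*x/4 + 11*exp(-2*x)/4 + 15*x*exp(-2*x)/4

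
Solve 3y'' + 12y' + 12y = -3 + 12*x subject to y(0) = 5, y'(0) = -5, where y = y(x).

y = -5/4 + x + 25*exp(-2*x)/4 + 13*x*exp(-2*x)/2

Divide through by 3: y'' + 4y' + 4y = -1 + 4*x.
Characteristic equation r² + 4r + 4 = 0 has discriminant (4)² - 4·(4) = 0, so r = -2 is a repeated root.
Hence y_h = (C1 + C2*x)*exp(-2*x).
For the particular solution try y_p = A0 + A1*x. Substituting and matching coefficients of each power of x gives A0 = -5/4, A1 = 1, so y_p = -5/4 + x.
General solution: y = -5/4 + x + C1*exp(-2*x) + C2*x*exp(-2*x).
Apply the initial conditions: y(0) = -5/4 + C1 = 5 and y'(0) = 1 + C2 - 2*C1 = -5. Solving gives C1 = 25/4, C2 = 13/2.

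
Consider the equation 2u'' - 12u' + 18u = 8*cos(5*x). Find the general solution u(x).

Divide through by 2: u'' - 6u' + 9u = 4*cos(5*x).
Characteristic equation r² - 6r + 9 = 0 has discriminant (-6)² - 4·(9) = 0, so r = 3 is a repeated root.
Hence u_h = (C1 + C2*x)*exp(3*x).
Try u_p = A*cos(5*x) + B*sin(5*x). Substituting and equating the coefficients of cos(5x) and sin(5x) gives A = -16/289, B = -30/289, so u_p = -30*sin(5*x)/289 - 16*cos(5*x)/289.

u = -30*sin(5*x)/289 - 16*cos(5*x)/289 + C1*exp(3*x) + C2*x*exp(3*x)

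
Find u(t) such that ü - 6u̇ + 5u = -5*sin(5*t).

Characteristic equation r² - 6r + 5 = 0 factors as (r - 5)(r - 1) = 0, so r = 5, 1.
Hence u_h = C1*exp(5*t) + C2*exp(t).
Try u_p = A*cos(5*t) + B*sin(5*t). Substituting and equating the coefficients of cos(5t) and sin(5t) gives A = -3/26, B = 1/13, so u_p = -3*cos(5*t)/26 + sin(5*t)/13.

u = -3*cos(5*t)/26 + sin(5*t)/13 + C1*exp(5*t) + C2*exp(t)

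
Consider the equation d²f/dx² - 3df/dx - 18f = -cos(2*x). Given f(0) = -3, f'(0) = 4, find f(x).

Characteristic equation r² - 3r - 18 = 0 factors as (r - 6)(r + 3) = 0, so r = 6, -3.
Hence f_h = C1*exp(6*x) + C2*exp(-3*x).
Try f_p = A*cos(2*x) + B*sin(2*x). Substituting and equating the coefficients of cos(2x) and sin(2x) gives A = 11/260, B = 3/260, so f_p = 3*sin(2*x)/260 + 11*cos(2*x)/260.
General solution: f = 3*sin(2*x)/260 + 11*cos(2*x)/260 + C1*exp(6*x) + C2*exp(-3*x).
Apply the initial conditions: f(0) = 11/260 + C1 + C2 = -3 and f'(0) = 3/130 - 3*C2 + 6*C1 = 4. Solving gives C1 = -103/180, C2 = -289/117.

f = -289*exp(-3*x)/117 - 103*exp(6*x)/180 + 3*sin(2*x)/260 + 11*cos(2*x)/260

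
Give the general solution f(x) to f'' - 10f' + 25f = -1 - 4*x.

f = -13/125 - 4*x/25 + C1*exp(5*x) + C2*x*exp(5*x)

Characteristic equation r² - 10r + 25 = 0 has discriminant (-10)² - 4·(25) = 0, so r = 5 is a repeated root.
Hence f_h = (C1 + C2*x)*exp(5*x).
For the particular solution try f_p = A0 + A1*x. Substituting and matching coefficients of each power of x gives A0 = -13/125, A1 = -4/25, so f_p = -13/125 - 4*x/25.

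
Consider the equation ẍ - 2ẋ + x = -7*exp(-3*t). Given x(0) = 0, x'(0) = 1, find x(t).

x = -7*exp(-3*t)/16 + 7*exp(t)/16 - 3*t*exp(t)/4

Characteristic equation r² - 2r + 1 = 0 has discriminant (-2)² - 4·(1) = 0, so r = 1 is a repeated root.
Hence x_h = (C1 + C2*t)*exp(t).
Try x_p = A*exp(-3*t). Substituting into the equation and dividing by exp(-3*t) gives A = -7/16, so x_p = -7*exp(-3*t)/16.
General solution: x = -7*exp(-3*t)/16 + C1*exp(t) + C2*t*exp(t).
Apply the initial conditions: x(0) = -7/16 + C1 = 0 and x'(0) = 21/16 + C1 + C2 = 1. Solving gives C1 = 7/16, C2 = -3/4.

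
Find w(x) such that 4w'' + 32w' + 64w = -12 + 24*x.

w = -3/8 + 3*x/8 + C1*exp(-4*x) + C2*x*exp(-4*x)

Divide through by 4: w'' + 8w' + 16w = -3 + 6*x.
Characteristic equation r² + 8r + 16 = 0 has discriminant (8)² - 4·(16) = 0, so r = -4 is a repeated root.
Hence w_h = (C1 + C2*x)*exp(-4*x).
For the particular solution try w_p = A0 + A1*x. Substituting and matching coefficients of each power of x gives A0 = -3/8, A1 = 3/8, so w_p = -3/8 + 3*x/8.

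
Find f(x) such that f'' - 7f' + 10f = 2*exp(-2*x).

f = exp(-2*x)/14 + C1*exp(5*x) + C2*exp(2*x)

Characteristic equation r² - 7r + 10 = 0 factors as (r - 5)(r - 2) = 0, so r = 5, 2.
Hence f_h = C1*exp(5*x) + C2*exp(2*x).
Try f_p = A*exp(-2*x). Substituting into the equation and dividing by exp(-2*x) gives A = 1/14, so f_p = exp(-2*x)/14.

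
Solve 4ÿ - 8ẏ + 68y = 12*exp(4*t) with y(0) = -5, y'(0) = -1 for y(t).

y = 3*exp(4*t)/25 - 128*cos(4*t)*exp(t)/25 + 91*exp(t)*sin(4*t)/100

Divide through by 4: y'' - 2y' + 17y = 3*exp(4*t).
Characteristic equation r² - 2r + 17 = 0 has discriminant (-2)² - 4·(17) = -64 < 0, so r = 1 ± 4i.
Hence y_h = C1*cos(4*t)*exp(t) + C2*exp(t)*sin(4*t).
Try y_p = A*exp(4*t). Substituting into the equation and dividing by exp(4*t) gives A = 3/25, so y_p = 3*exp(4*t)/25.
General solution: y = 3*exp(4*t)/25 + C1*cos(4*t)*exp(t) + C2*exp(t)*sin(4*t).
Apply the initial conditions: y(0) = 3/25 + C1 = -5 and y'(0) = 12/25 + C1 + 4*C2 = -1. Solving gives C1 = -128/25, C2 = 91/100.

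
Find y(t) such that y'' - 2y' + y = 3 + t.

y = 5 + t + C1*exp(t) + C2*t*exp(t)

Characteristic equation r² - 2r + 1 = 0 has discriminant (-2)² - 4·(1) = 0, so r = 1 is a repeated root.
Hence y_h = (C1 + C2*t)*exp(t).
For the particular solution try y_p = A0 + A1*t. Substituting and matching coefficients of each power of t gives A0 = 5, A1 = 1, so y_p = 5 + t.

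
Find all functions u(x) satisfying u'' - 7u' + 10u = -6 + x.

Characteristic equation r² - 7r + 10 = 0 factors as (r - 2)(r - 5) = 0, so r = 2, 5.
Hence u_h = C1*exp(2*x) + C2*exp(5*x).
For the particular solution try u_p = A0 + A1*x. Substituting and matching coefficients of each power of x gives A0 = -53/100, A1 = 1/10, so u_p = -53/100 + x/10.

u = -53/100 + x/10 + C1*exp(2*x) + C2*exp(5*x)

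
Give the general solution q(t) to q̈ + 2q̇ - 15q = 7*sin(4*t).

q = -217*sin(4*t)/1025 - 56*cos(4*t)/1025 + C1*exp(-5*t) + C2*exp(3*t)

Characteristic equation r² + 2r - 15 = 0 factors as (r + 5)(r - 3) = 0, so r = -5, 3.
Hence q_h = C1*exp(-5*t) + C2*exp(3*t).
Try q_p = A*cos(4*t) + B*sin(4*t). Substituting and equating the coefficients of cos(4t) and sin(4t) gives A = -56/1025, B = -217/1025, so q_p = -217*sin(4*t)/1025 - 56*cos(4*t)/1025.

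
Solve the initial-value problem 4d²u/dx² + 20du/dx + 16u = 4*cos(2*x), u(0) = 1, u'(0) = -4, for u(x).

u = -exp(-x)/15 + sin(2*x)/10 + 16*exp(-4*x)/15

Divide through by 4: u'' + 5u' + 4u = cos(2*x).
Characteristic equation r² + 5r + 4 = 0 factors as (r + 1)(r + 4) = 0, so r = -1, -4.
Hence u_h = C1*exp(-x) + C2*exp(-4*x).
Try u_p = A*cos(2*x) + B*sin(2*x). Substituting and equating the coefficients of cos(2x) and sin(2x) gives A = 0, B = 1/10, so u_p = sin(2*x)/10.
General solution: u = sin(2*x)/10 + C1*exp(-x) + C2*exp(-4*x).
Apply the initial conditions: u(0) = C1 + C2 = 1 and u'(0) = 1/5 - C1 - 4*C2 = -4. Solving gives C1 = -1/15, C2 = 16/15.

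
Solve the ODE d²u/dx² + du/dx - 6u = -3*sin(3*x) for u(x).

Characteristic equation r² + r - 6 = 0 factors as (r - 2)(r + 3) = 0, so r = 2, -3.
Hence u_h = C1*exp(2*x) + C2*exp(-3*x).
Try u_p = A*cos(3*x) + B*sin(3*x). Substituting and equating the coefficients of cos(3x) and sin(3x) gives A = 1/26, B = 5/26, so u_p = cos(3*x)/26 + 5*sin(3*x)/26.

u = cos(3*x)/26 + 5*sin(3*x)/26 + C1*exp(2*x) + C2*exp(-3*x)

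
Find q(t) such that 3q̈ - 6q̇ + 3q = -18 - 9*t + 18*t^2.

Divide through by 3: q'' - 2q' + q = -6 - 3*t + 6*t^2.
Characteristic equation r² - 2r + 1 = 0 has discriminant (-2)² - 4·(1) = 0, so r = 1 is a repeated root.
Hence q_h = (C1 + C2*t)*exp(t).
For the particular solution try q_p = A0 + A1*t + A2*t^2. Substituting and matching coefficients of each power of t gives A0 = 24, A1 = 21, A2 = 6, so q_p = 24 + 6*t^2 + 21*t.

q = 24 + 6*t**2 + 21*t + C1*exp(t) + C2*t*exp(t)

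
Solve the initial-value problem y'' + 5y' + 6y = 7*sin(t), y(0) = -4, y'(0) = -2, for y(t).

y = -63*exp(-2*t)/5 - 7*cos(t)/10 + 7*sin(t)/10 + 93*exp(-3*t)/10

Characteristic equation r² + 5r + 6 = 0 factors as (r + 3)(r + 2) = 0, so r = -3, -2.
Hence y_h = C1*exp(-3*t) + C2*exp(-2*t).
Try y_p = A*cos(t) + B*sin(t). Substituting and equating the coefficients of cos(t) and sin(t) gives A = -7/10, B = 7/10, so y_p = -7*cos(t)/10 + 7*sin(t)/10.
General solution: y = -7*cos(t)/10 + 7*sin(t)/10 + C1*exp(-3*t) + C2*exp(-2*t).
Apply the initial conditions: y(0) = -7/10 + C1 + C2 = -4 and y'(0) = 7/10 - 3*C1 - 2*C2 = -2. Solving gives C1 = 93/10, C2 = -63/5.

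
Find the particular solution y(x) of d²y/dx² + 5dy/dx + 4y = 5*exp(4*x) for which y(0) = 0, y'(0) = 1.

Characteristic equation r² + 5r + 4 = 0 factors as (r + 4)(r + 1) = 0, so r = -4, -1.
Hence y_h = C1*exp(-4*x) + C2*exp(-x).
Try y_p = A*exp(4*x). Substituting into the equation and dividing by exp(4*x) gives A = 1/8, so y_p = exp(4*x)/8.
General solution: y = exp(4*x)/8 + C1*exp(-4*x) + C2*exp(-x).
Apply the initial conditions: y(0) = 1/8 + C1 + C2 = 0 and y'(0) = 1/2 - C2 - 4*C1 = 1. Solving gives C1 = -1/8, C2 = 0.

y = -exp(-4*x)/8 + exp(4*x)/8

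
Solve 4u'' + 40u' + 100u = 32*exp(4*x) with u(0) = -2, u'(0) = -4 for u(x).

Divide through by 4: u'' + 10u' + 25u = 8*exp(4*x).
Characteristic equation r² + 10r + 25 = 0 has discriminant (10)² - 4·(25) = 0, so r = -5 is a repeated root.
Hence u_h = (C1 + C2*x)*exp(-5*x).
Try u_p = A*exp(4*x). Substituting into the equation and dividing by exp(4*x) gives A = 8/81, so u_p = 8*exp(4*x)/81.
General solution: u = 8*exp(4*x)/81 + C1*exp(-5*x) + C2*x*exp(-5*x).
Apply the initial conditions: u(0) = 8/81 + C1 = -2 and u'(0) = 32/81 + C2 - 5*C1 = -4. Solving gives C1 = -170/81, C2 = -134/9.

u = -170*exp(-5*x)/81 + 8*exp(4*x)/81 - 134*x*exp(-5*x)/9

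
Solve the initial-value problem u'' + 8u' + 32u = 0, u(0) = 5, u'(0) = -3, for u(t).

u = 5*cos(4*t)*exp(-4*t) + 17*exp(-4*t)*sin(4*t)/4

Characteristic equation r² + 8r + 32 = 0 has discriminant (8)² - 4·(32) = -64 < 0, so r = -4 ± 4i.
Hence u_h = C1*cos(4*t)*exp(-4*t) + C2*exp(-4*t)*sin(4*t).
Apply the initial conditions: u(0) = C1 = 5 and u'(0) = -4*C1 + 4*C2 = -3. Solving gives C1 = 5, C2 = 17/4.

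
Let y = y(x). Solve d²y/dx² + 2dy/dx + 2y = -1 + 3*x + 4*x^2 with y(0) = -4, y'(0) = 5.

Characteristic equation r² + 2r + 2 = 0 has discriminant (2)² - 4·(2) = -4 < 0, so r = -1 ± i.
Hence y_h = C1*cos(x)*exp(-x) + C2*exp(-x)*sin(x).
For the particular solution try y_p = A0 + A1*x + A2*x^2. Substituting and matching coefficients of each power of x gives A0 = 0, A1 = -5/2, A2 = 2, so y_p = 2*x^2 - 5*x/2.
General solution: y = 2*x^2 - 5*x/2 + C1*cos(x)*exp(-x) + C2*exp(-x)*sin(x).
Apply the initial conditions: y(0) = C1 = -4 and y'(0) = -5/2 + C2 - C1 = 5. Solving gives C1 = -4, C2 = 7/2.

y = 2*x**2 - 5*x/2 - 4*cos(x)*exp(-x) + 7*exp(-x)*sin(x)/2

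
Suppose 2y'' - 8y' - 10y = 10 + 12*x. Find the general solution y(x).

Divide through by 2: y'' - 4y' - 5y = 5 + 6*x.
Characteristic equation r² - 4r - 5 = 0 factors as (r + 1)(r - 5) = 0, so r = -1, 5.
Hence y_h = C1*exp(-x) + C2*exp(5*x).
For the particular solution try y_p = A0 + A1*x. Substituting and matching coefficients of each power of x gives A0 = -1/25, A1 = -6/5, so y_p = -1/25 - 6*x/5.

y = -1/25 - 6*x/5 + C1*exp(-x) + C2*exp(5*x)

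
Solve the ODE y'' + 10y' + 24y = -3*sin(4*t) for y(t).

Characteristic equation r² + 10r + 24 = 0 factors as (r + 4)(r + 6) = 0, so r = -4, -6.
Hence y_h = C1*exp(-4*t) + C2*exp(-6*t).
Try y_p = A*cos(4*t) + B*sin(4*t). Substituting and equating the coefficients of cos(4t) and sin(4t) gives A = 15/208, B = -3/208, so y_p = -3*sin(4*t)/208 + 15*cos(4*t)/208.

y = -3*sin(4*t)/208 + 15*cos(4*t)/208 + C1*exp(-4*t) + C2*exp(-6*t)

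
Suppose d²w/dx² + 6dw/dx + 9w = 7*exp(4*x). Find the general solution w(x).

Characteristic equation r² + 6r + 9 = 0 has discriminant (6)² - 4·(9) = 0, so r = -3 is a repeated root.
Hence w_h = (C1 + C2*x)*exp(-3*x).
Try w_p = A*exp(4*x). Substituting into the equation and dividing by exp(4*x) gives A = 1/7, so w_p = exp(4*x)/7.

w = exp(4*x)/7 + C1*exp(-3*x) + C2*x*exp(-3*x)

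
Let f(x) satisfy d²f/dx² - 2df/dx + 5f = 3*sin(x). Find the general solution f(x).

f = 3*sin(x)/5 + 3*cos(x)/10 + C1*cos(2*x)*exp(x) + C2*exp(x)*sin(2*x)

Characteristic equation r² - 2r + 5 = 0 has discriminant (-2)² - 4·(5) = -16 < 0, so r = 1 ± 2i.
Hence f_h = C1*cos(2*x)*exp(x) + C2*exp(x)*sin(2*x).
Try f_p = A*cos(x) + B*sin(x). Substituting and equating the coefficients of cos(x) and sin(x) gives A = 3/10, B = 3/5, so f_p = 3*sin(x)/5 + 3*cos(x)/10.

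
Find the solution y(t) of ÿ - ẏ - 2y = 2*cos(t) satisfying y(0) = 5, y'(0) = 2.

y = 3*exp(-t) - 3*cos(t)/5 - sin(t)/5 + 13*exp(2*t)/5

Characteristic equation r² - r - 2 = 0 factors as (r + 1)(r - 2) = 0, so r = -1, 2.
Hence y_h = C1*exp(-t) + C2*exp(2*t).
Try y_p = A*cos(t) + B*sin(t). Substituting and equating the coefficients of cos(t) and sin(t) gives A = -3/5, B = -1/5, so y_p = -3*cos(t)/5 - sin(t)/5.
General solution: y = -3*cos(t)/5 - sin(t)/5 + C1*exp(-t) + C2*exp(2*t).
Apply the initial conditions: y(0) = -3/5 + C1 + C2 = 5 and y'(0) = -1/5 - C1 + 2*C2 = 2. Solving gives C1 = 3, C2 = 13/5.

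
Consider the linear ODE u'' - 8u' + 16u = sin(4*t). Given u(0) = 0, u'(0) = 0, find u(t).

Characteristic equation r² - 8r + 16 = 0 has discriminant (-8)² - 4·(16) = 0, so r = 4 is a repeated root.
Hence u_h = (C1 + C2*t)*exp(4*t).
Try u_p = A*cos(4*t) + B*sin(4*t). Substituting and equating the coefficients of cos(4t) and sin(4t) gives A = 1/32, B = 0, so u_p = cos(4*t)/32.
General solution: u = cos(4*t)/32 + C1*exp(4*t) + C2*t*exp(4*t).
Apply the initial conditions: u(0) = 1/32 + C1 = 0 and u'(0) = C2 + 4*C1 = 0. Solving gives C1 = -1/32, C2 = 1/8.

u = -exp(4*t)/32 + cos(4*t)/32 + t*exp(4*t)/8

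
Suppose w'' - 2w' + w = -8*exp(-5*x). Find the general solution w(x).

Characteristic equation r² - 2r + 1 = 0 has discriminant (-2)² - 4·(1) = 0, so r = 1 is a repeated root.
Hence w_h = (C1 + C2*x)*exp(x).
Try w_p = A*exp(-5*x). Substituting into the equation and dividing by exp(-5*x) gives A = -2/9, so w_p = -2*exp(-5*x)/9.

w = -2*exp(-5*x)/9 + C1*exp(x) + C2*x*exp(x)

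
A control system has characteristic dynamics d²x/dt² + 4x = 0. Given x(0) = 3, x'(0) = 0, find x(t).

x = 3*cos(2*t)

Characteristic equation r² + 4 = 0 has discriminant (0)² - 4·(4) = -16 < 0, so r = ± 2i.
Hence x_h = C1*cos(2*t) + C2*sin(2*t).
Apply the initial conditions: x(0) = C1 = 3 and x'(0) = 2*C2 = 0. Solving gives C1 = 3, C2 = 0.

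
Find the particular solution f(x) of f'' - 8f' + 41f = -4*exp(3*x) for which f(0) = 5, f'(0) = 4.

f = -2*exp(3*x)/13 - 42*exp(4*x)*sin(5*x)/13 + 67*cos(5*x)*exp(4*x)/13

Characteristic equation r² - 8r + 41 = 0 has discriminant (-8)² - 4·(41) = -100 < 0, so r = 4 ± 5i.
Hence f_h = C1*cos(5*x)*exp(4*x) + C2*exp(4*x)*sin(5*x).
Try f_p = A*exp(3*x). Substituting into the equation and dividing by exp(3*x) gives A = -2/13, so f_p = -2*exp(3*x)/13.
General solution: f = -2*exp(3*x)/13 + C1*cos(5*x)*exp(4*x) + C2*exp(4*x)*sin(5*x).
Apply the initial conditions: f(0) = -2/13 + C1 = 5 and f'(0) = -6/13 + 4*C1 + 5*C2 = 4. Solving gives C1 = 67/13, C2 = -42/13.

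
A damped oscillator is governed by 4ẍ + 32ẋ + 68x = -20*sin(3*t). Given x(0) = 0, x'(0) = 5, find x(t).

x = -sin(3*t)/16 + 3*cos(3*t)/16 - 3*cos(t)*exp(-4*t)/16 + 71*exp(-4*t)*sin(t)/16

Divide through by 4: x'' + 8x' + 17x = -5*sin(3*t).
Characteristic equation r² + 8r + 17 = 0 has discriminant (8)² - 4·(17) = -4 < 0, so r = -4 ± i.
Hence x_h = C1*cos(t)*exp(-4*t) + C2*exp(-4*t)*sin(t).
Try x_p = A*cos(3*t) + B*sin(3*t). Substituting and equating the coefficients of cos(3t) and sin(3t) gives A = 3/16, B = -1/16, so x_p = -sin(3*t)/16 + 3*cos(3*t)/16.
General solution: x = -sin(3*t)/16 + 3*cos(3*t)/16 + C1*cos(t)*exp(-4*t) + C2*exp(-4*t)*sin(t).
Apply the initial conditions: x(0) = 3/16 + C1 = 0 and x'(0) = -3/16 + C2 - 4*C1 = 5. Solving gives C1 = -3/16, C2 = 71/16.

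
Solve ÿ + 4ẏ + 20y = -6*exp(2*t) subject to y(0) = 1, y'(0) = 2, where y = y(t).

Characteristic equation r² + 4r + 20 = 0 has discriminant (4)² - 4·(20) = -64 < 0, so r = -2 ± 4i.
Hence y_h = C1*cos(4*t)*exp(-2*t) + C2*exp(-2*t)*sin(4*t).
Try y_p = A*exp(2*t). Substituting into the equation and dividing by exp(2*t) gives A = -3/16, so y_p = -3*exp(2*t)/16.
General solution: y = -3*exp(2*t)/16 + C1*cos(4*t)*exp(-2*t) + C2*exp(-2*t)*sin(4*t).
Apply the initial conditions: y(0) = -3/16 + C1 = 1 and y'(0) = -3/8 - 2*C1 + 4*C2 = 2. Solving gives C1 = 19/16, C2 = 19/16.

y = -3*exp(2*t)/16 + 19*cos(4*t)*exp(-2*t)/16 + 19*exp(-2*t)*sin(4*t)/16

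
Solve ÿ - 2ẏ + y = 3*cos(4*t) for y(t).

Characteristic equation r² - 2r + 1 = 0 has discriminant (-2)² - 4·(1) = 0, so r = 1 is a repeated root.
Hence y_h = (C1 + C2*t)*exp(t).
Try y_p = A*cos(4*t) + B*sin(4*t). Substituting and equating the coefficients of cos(4t) and sin(4t) gives A = -45/289, B = -24/289, so y_p = -45*cos(4*t)/289 - 24*sin(4*t)/289.

y = -45*cos(4*t)/289 - 24*sin(4*t)/289 + C1*exp(t) + C2*t*exp(t)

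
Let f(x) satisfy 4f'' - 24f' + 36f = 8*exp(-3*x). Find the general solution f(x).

Divide through by 4: f'' - 6f' + 9f = 2*exp(-3*x).
Characteristic equation r² - 6r + 9 = 0 has discriminant (-6)² - 4·(9) = 0, so r = 3 is a repeated root.
Hence f_h = (C1 + C2*x)*exp(3*x).
Try f_p = A*exp(-3*x). Substituting into the equation and dividing by exp(-3*x) gives A = 1/18, so f_p = exp(-3*x)/18.

f = exp(-3*x)/18 + C1*exp(3*x) + C2*x*exp(3*x)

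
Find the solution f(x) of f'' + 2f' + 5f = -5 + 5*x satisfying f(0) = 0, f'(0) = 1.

f = -7/5 + x + 7*cos(2*x)*exp(-x)/5 + 7*exp(-x)*sin(2*x)/10

Characteristic equation r² + 2r + 5 = 0 has discriminant (2)² - 4·(5) = -16 < 0, so r = -1 ± 2i.
Hence f_h = C1*cos(2*x)*exp(-x) + C2*exp(-x)*sin(2*x).
For the particular solution try f_p = A0 + A1*x. Substituting and matching coefficients of each power of x gives A0 = -7/5, A1 = 1, so f_p = -7/5 + x.
General solution: f = -7/5 + x + C1*cos(2*x)*exp(-x) + C2*exp(-x)*sin(2*x).
Apply the initial conditions: f(0) = -7/5 + C1 = 0 and f'(0) = 1 - C1 + 2*C2 = 1. Solving gives C1 = 7/5, C2 = 7/10.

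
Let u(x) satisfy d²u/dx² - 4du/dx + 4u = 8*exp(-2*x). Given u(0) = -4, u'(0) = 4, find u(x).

u = exp(-2*x)/2 - 9*exp(2*x)/2 + 14*x*exp(2*x)

Characteristic equation r² - 4r + 4 = 0 has discriminant (-4)² - 4·(4) = 0, so r = 2 is a repeated root.
Hence u_h = (C1 + C2*x)*exp(2*x).
Try u_p = A*exp(-2*x). Substituting into the equation and dividing by exp(-2*x) gives A = 1/2, so u_p = exp(-2*x)/2.
General solution: u = exp(-2*x)/2 + C1*exp(2*x) + C2*x*exp(2*x).
Apply the initial conditions: u(0) = 1/2 + C1 = -4 and u'(0) = -1 + C2 + 2*C1 = 4. Solving gives C1 = -9/2, C2 = 14.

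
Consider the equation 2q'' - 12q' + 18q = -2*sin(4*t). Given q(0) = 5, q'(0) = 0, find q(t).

q = -24*cos(4*t)/625 + 7*sin(4*t)/625 + 3149*exp(3*t)/625 - 379*t*exp(3*t)/25

Divide through by 2: q'' - 6q' + 9q = -sin(4*t).
Characteristic equation r² - 6r + 9 = 0 has discriminant (-6)² - 4·(9) = 0, so r = 3 is a repeated root.
Hence q_h = (C1 + C2*t)*exp(3*t).
Try q_p = A*cos(4*t) + B*sin(4*t). Substituting and equating the coefficients of cos(4t) and sin(4t) gives A = -24/625, B = 7/625, so q_p = -24*cos(4*t)/625 + 7*sin(4*t)/625.
General solution: q = -24*cos(4*t)/625 + 7*sin(4*t)/625 + C1*exp(3*t) + C2*t*exp(3*t).
Apply the initial conditions: q(0) = -24/625 + C1 = 5 and q'(0) = 28/625 + C2 + 3*C1 = 0. Solving gives C1 = 3149/625, C2 = -379/25.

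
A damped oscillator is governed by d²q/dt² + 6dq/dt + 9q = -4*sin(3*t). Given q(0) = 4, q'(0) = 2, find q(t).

q = 2*cos(3*t)/9 + 34*exp(-3*t)/9 + 40*t*exp(-3*t)/3

Characteristic equation r² + 6r + 9 = 0 has discriminant (6)² - 4·(9) = 0, so r = -3 is a repeated root.
Hence q_h = (C1 + C2*t)*exp(-3*t).
Try q_p = A*cos(3*t) + B*sin(3*t). Substituting and equating the coefficients of cos(3t) and sin(3t) gives A = 2/9, B = 0, so q_p = 2*cos(3*t)/9.
General solution: q = 2*cos(3*t)/9 + C1*exp(-3*t) + C2*t*exp(-3*t).
Apply the initial conditions: q(0) = 2/9 + C1 = 4 and q'(0) = C2 - 3*C1 = 2. Solving gives C1 = 34/9, C2 = 40/3.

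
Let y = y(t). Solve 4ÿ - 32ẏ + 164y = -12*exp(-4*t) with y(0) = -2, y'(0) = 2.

y = -3*exp(-4*t)/89 - 175*cos(5*t)*exp(4*t)/89 + 866*exp(4*t)*sin(5*t)/445

Divide through by 4: y'' - 8y' + 41y = -3*exp(-4*t).
Characteristic equation r² - 8r + 41 = 0 has discriminant (-8)² - 4·(41) = -100 < 0, so r = 4 ± 5i.
Hence y_h = C1*cos(5*t)*exp(4*t) + C2*exp(4*t)*sin(5*t).
Try y_p = A*exp(-4*t). Substituting into the equation and dividing by exp(-4*t) gives A = -3/89, so y_p = -3*exp(-4*t)/89.
General solution: y = -3*exp(-4*t)/89 + C1*cos(5*t)*exp(4*t) + C2*exp(4*t)*sin(5*t).
Apply the initial conditions: y(0) = -3/89 + C1 = -2 and y'(0) = 12/89 + 4*C1 + 5*C2 = 2. Solving gives C1 = -175/89, C2 = 866/445.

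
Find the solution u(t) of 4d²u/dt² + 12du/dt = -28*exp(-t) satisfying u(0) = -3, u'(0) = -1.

Divide through by 4: u'' + 3u' = -7*exp(-t).
Characteristic equation r² + 3r = 0 factors as (r + 3)r = 0, so r = -3, 0.
Hence u_h = C1*exp(-3*t) + C2.
Try u_p = A*exp(-t). Substituting into the equation and dividing by exp(-t) gives A = 7/2, so u_p = 7*exp(-t)/2.
General solution: u = C2 + 7*exp(-t)/2 + C1*exp(-3*t).
Apply the initial conditions: u(0) = 7/2 + C1 + C2 = -3 and u'(0) = -7/2 - 3*C1 = -1. Solving gives C1 = -5/6, C2 = -17/3.

u = -17/3 - 5*exp(-3*t)/6 + 7*exp(-t)/2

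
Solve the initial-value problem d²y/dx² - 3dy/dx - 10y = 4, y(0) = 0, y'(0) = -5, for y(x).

y = -2/5 - 3*exp(5*x)/5 + exp(-2*x)

Characteristic equation r² - 3r - 10 = 0 factors as (r + 2)(r - 5) = 0, so r = -2, 5.
Hence y_h = C1*exp(-2*x) + C2*exp(5*x).
For the particular solution try y_p = A0. Substituting and matching coefficients of each power of x gives A0 = -2/5, so y_p = -2/5.
General solution: y = -2/5 + C1*exp(-2*x) + C2*exp(5*x).
Apply the initial conditions: y(0) = -2/5 + C1 + C2 = 0 and y'(0) = -2*C1 + 5*C2 = -5. Solving gives C1 = 1, C2 = -3/5.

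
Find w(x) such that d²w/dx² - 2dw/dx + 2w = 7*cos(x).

Characteristic equation r² - 2r + 2 = 0 has discriminant (-2)² - 4·(2) = -4 < 0, so r = 1 ± i.
Hence w_h = C1*cos(x)*exp(x) + C2*exp(x)*sin(x).
Try w_p = A*cos(x) + B*sin(x). Substituting and equating the coefficients of cos(x) and sin(x) gives A = 7/5, B = -14/5, so w_p = -14*sin(x)/5 + 7*cos(x)/5.

w = -14*sin(x)/5 + 7*cos(x)/5 + C1*cos(x)*exp(x) + C2*exp(x)*sin(x)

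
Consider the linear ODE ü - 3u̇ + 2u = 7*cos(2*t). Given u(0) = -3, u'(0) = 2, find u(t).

Characteristic equation r² - 3r + 2 = 0 factors as (r - 1)(r - 2) = 0, so r = 1, 2.
Hence u_h = C1*exp(t) + C2*exp(2*t).
Try u_p = A*cos(2*t) + B*sin(2*t). Substituting and equating the coefficients of cos(2t) and sin(2t) gives A = -7/20, B = -21/20, so u_p = -21*sin(2*t)/20 - 7*cos(2*t)/20.
General solution: u = -21*sin(2*t)/20 - 7*cos(2*t)/20 + C1*exp(t) + C2*exp(2*t).
Apply the initial conditions: u(0) = -7/20 + C1 + C2 = -3 and u'(0) = -21/10 + C1 + 2*C2 = 2. Solving gives C1 = -47/5, C2 = 27/4.

u = -47*exp(t)/5 - 21*sin(2*t)/20 - 7*cos(2*t)/20 + 27*exp(2*t)/4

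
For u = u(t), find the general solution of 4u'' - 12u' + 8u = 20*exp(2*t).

u = C1*exp(t) + C2*exp(2*t) + 5*t*exp(2*t)

Divide through by 4: u'' - 3u' + 2u = 5*exp(2*t).
Characteristic equation r² - 3r + 2 = 0 factors as (r - 1)(r - 2) = 0, so r = 1, 2.
Hence u_h = C1*exp(t) + C2*exp(2*t).
Since exp(2*t) solves the homogeneous equation (r = 2 is a root of multiplicity 1), multiply the trial by t. Try u_p = A*t*exp(2*t). Substituting into the equation and dividing by exp(2*t) gives A = 5, so u_p = 5*t*exp(2*t).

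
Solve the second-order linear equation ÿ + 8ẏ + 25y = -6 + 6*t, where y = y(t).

y = -198/625 + 6*t/25 + C1*cos(3*t)*exp(-4*t) + C2*exp(-4*t)*sin(3*t)

Characteristic equation r² + 8r + 25 = 0 has discriminant (8)² - 4·(25) = -36 < 0, so r = -4 ± 3i.
Hence y_h = C1*cos(3*t)*exp(-4*t) + C2*exp(-4*t)*sin(3*t).
For the particular solution try y_p = A0 + A1*t. Substituting and matching coefficients of each power of t gives A0 = -198/625, A1 = 6/25, so y_p = -198/625 + 6*t/25.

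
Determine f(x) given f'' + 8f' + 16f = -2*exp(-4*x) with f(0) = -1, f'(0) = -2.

Characteristic equation r² + 8r + 16 = 0 has discriminant (8)² - 4·(16) = 0, so r = -4 is a repeated root.
Hence f_h = (C1 + C2*x)*exp(-4*x).
Since exp(-4*x) solves the homogeneous equation (r = -4 is a root of multiplicity 2), multiply the trial by x^2. Try f_p = A*x^2*exp(-4*x). Substituting into the equation and dividing by exp(-4*x) gives A = -1, so f_p = -x^2*exp(-4*x).
General solution: f = C1*exp(-4*x) - x^2*exp(-4*x) + C2*x*exp(-4*x).
Apply the initial conditions: f(0) = C1 = -1 and f'(0) = C2 - 4*C1 = -2. Solving gives C1 = -1, C2 = -6.

f = -exp(-4*x) - x**2*exp(-4*x) - 6*x*exp(-4*x)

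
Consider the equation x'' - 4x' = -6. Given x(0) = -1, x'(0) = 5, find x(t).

x = -15/8 + 3*t/2 + 7*exp(4*t)/8

Characteristic equation r² - 4r = 0 factors as (r - 4)r = 0, so r = 4, 0.
Hence x_h = C1*exp(4*t) + C2.
Since 1 solves the homogeneous equation (r = 0 is a root of multiplicity 1), multiply the trial by t. Try x_p = A*t. Substituting into the equation and dividing by 1 gives A = 3/2, so x_p = 3*t/2.
General solution: x = C2 + 3*t/2 + C1*exp(4*t).
Apply the initial conditions: x(0) = C1 + C2 = -1 and x'(0) = 3/2 + 4*C1 = 5. Solving gives C1 = 7/8, C2 = -15/8.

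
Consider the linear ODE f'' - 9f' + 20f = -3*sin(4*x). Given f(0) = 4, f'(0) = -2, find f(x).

f = -750*exp(5*x)/41 - 27*cos(4*x)/328 - 3*sin(4*x)/328 + 179*exp(4*x)/8

Characteristic equation r² - 9r + 20 = 0 factors as (r - 5)(r - 4) = 0, so r = 5, 4.
Hence f_h = C1*exp(5*x) + C2*exp(4*x).
Try f_p = A*cos(4*x) + B*sin(4*x). Substituting and equating the coefficients of cos(4x) and sin(4x) gives A = -27/328, B = -3/328, so f_p = -27*cos(4*x)/328 - 3*sin(4*x)/328.
General solution: f = -27*cos(4*x)/328 - 3*sin(4*x)/328 + C1*exp(5*x) + C2*exp(4*x).
Apply the initial conditions: f(0) = -27/328 + C1 + C2 = 4 and f'(0) = -3/82 + 4*C2 + 5*C1 = -2. Solving gives C1 = -750/41, C2 = 179/8.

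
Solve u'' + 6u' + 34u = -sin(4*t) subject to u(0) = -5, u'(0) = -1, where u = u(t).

Characteristic equation r² + 6r + 34 = 0 has discriminant (6)² - 4·(34) = -100 < 0, so r = -3 ± 5i.
Hence u_h = C1*cos(5*t)*exp(-3*t) + C2*exp(-3*t)*sin(5*t).
Try u_p = A*cos(4*t) + B*sin(4*t). Substituting and equating the coefficients of cos(4t) and sin(4t) gives A = 2/75, B = -1/50, so u_p = -sin(4*t)/50 + 2*cos(4*t)/75.
General solution: u = -sin(4*t)/50 + 2*cos(4*t)/75 + C1*cos(5*t)*exp(-3*t) + C2*exp(-3*t)*sin(5*t).
Apply the initial conditions: u(0) = 2/75 + C1 = -5 and u'(0) = -2/25 - 3*C1 + 5*C2 = -1. Solving gives C1 = -377/75, C2 = -16/5.

u = -sin(4*t)/50 + 2*cos(4*t)/75 - 377*cos(5*t)*exp(-3*t)/75 - 16*exp(-3*t)*sin(5*t)/5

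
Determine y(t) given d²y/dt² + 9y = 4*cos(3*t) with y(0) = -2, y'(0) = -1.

Characteristic equation r² + 9 = 0 has discriminant (0)² - 4·(9) = -36 < 0, so r = ± 3i.
Hence y_h = C1*cos(3*t) + C2*sin(3*t).
Since ±3i are characteristic roots, multiply the trial by t. Try y_p = t*(A*cos(3*t) + B*sin(3*t)). Substituting and equating the coefficients of cos(3t) and sin(3t) gives A = 0, B = 2/3, so y_p = 2*t*sin(3*t)/3.
General solution: y = C1*cos(3*t) + C2*sin(3*t) + 2*t*sin(3*t)/3.
Apply the initial conditions: y(0) = C1 = -2 and y'(0) = 3*C2 = -1. Solving gives C1 = -2, C2 = -1/3.

y = -2*cos(3*t) - sin(3*t)/3 + 2*t*sin(3*t)/3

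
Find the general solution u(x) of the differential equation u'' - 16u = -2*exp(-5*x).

Characteristic equation r² - 16 = 0 factors as (r + 4)(r - 4) = 0, so r = -4, 4.
Hence u_h = C1*exp(-4*x) + C2*exp(4*x).
Try u_p = A*exp(-5*x). Substituting into the equation and dividing by exp(-5*x) gives A = -2/9, so u_p = -2*exp(-5*x)/9.

u = -2*exp(-5*x)/9 + C1*exp(-4*x) + C2*exp(4*x)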